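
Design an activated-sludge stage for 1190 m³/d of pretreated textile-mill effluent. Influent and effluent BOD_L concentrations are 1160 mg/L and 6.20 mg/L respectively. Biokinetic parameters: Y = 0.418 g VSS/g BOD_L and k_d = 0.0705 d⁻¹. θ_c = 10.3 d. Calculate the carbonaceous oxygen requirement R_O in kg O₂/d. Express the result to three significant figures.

Observed yield with endogenous decay: Y_obs = Y / (1 + k_d·θ_c) = 0.418 / (1 + 0.0705 × 10.3) = 0.418 / 1.726 = 0.2422 g VSS/g BOD_L.
Mass of BOD_L removed per day: Q(S₀ − S) = 1190 × 1154 g/m³ = 1373 kg/d.
Biomass synthesised: P_X = Y_obs × 1373 = 332.5 kg VSS/d.
Carbonaceous O₂ demand = substrate oxidised − cell-mass equivalent = 1373 − 1.42 × 332.5 = 900.9 kg O₂/d.

R_O ≈ 901 kg O₂/d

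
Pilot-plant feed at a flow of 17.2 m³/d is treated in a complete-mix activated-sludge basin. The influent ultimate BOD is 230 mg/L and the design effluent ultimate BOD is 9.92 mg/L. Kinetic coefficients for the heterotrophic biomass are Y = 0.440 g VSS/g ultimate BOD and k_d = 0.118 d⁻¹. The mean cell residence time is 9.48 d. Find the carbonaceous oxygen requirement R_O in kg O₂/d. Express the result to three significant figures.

R_O ≈ 2.67 kg O₂/d

Y_obs = Y / (1 + k_d θ_c) = 0.440 / (1 + 0.118 × 9.48) = 0.440 / 2.119 = 0.2077.
ΔS = 230 − 9.92 = 220.1 mg/L, so the substrate removal rate is 17.2 × 220.1/1000 = 3.785 kg ultimate BOD/d.
P_X = Y_obs·Q·(S₀ − S) = 0.2077 × 3.785 = 0.7861 kg VSS/d.
Carbonaceous O₂ demand = substrate oxidised − cell-mass equivalent = 3.785 − 1.42 × 0.7861 = 2.669 kg O₂/d.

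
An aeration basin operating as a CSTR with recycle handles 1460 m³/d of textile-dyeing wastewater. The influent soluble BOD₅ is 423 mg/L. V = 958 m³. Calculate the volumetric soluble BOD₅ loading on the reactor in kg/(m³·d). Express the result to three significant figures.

Volumetric loading L_v = Q·S₀ / V = 1460 × 423 g/m³ / 958.0 m³ = 644.7 g/(m³·d) = 0.6447 kg soluble BOD₅/(m³·d).

L_v ≈ 0.645 kg soluble BOD₅/(m³·d)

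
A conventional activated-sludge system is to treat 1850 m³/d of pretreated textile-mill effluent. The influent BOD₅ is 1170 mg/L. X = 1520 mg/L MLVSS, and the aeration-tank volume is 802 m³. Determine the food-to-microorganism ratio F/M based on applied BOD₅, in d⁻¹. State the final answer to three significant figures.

F/M = Q·S₀ / (V·X) = 1850 × 1170 / (802.0 × 1520) = 1.776 g BOD₅·(g VSS·d)⁻¹.

F/M ≈ 1.78 d⁻¹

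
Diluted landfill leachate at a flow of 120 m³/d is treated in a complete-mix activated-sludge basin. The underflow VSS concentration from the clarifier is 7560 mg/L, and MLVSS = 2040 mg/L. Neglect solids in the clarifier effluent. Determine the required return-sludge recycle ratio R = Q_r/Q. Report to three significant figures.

Mass balance around the secondary clarifier (neglecting effluent solids): R = X / (X_r − X) = 2040 / (7560 − 2040) = 0.3696.

R ≈ 0.370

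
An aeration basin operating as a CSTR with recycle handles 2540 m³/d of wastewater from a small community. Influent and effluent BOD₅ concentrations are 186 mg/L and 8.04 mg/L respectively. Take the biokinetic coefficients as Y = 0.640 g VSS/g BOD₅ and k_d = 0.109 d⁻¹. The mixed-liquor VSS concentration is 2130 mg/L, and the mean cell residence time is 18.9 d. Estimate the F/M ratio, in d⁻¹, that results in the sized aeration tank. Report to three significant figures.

F/M ≈ 0.264 d⁻¹

Rearranging the biomass balance for a CMAS with decay, V = Y·Q·ΔS·θ_c / [X·(1+k_d θ_c)] = 0.640 × 2540 × (186 − 8.04) × 18.9 / [2130 × (1 + 0.109 × 18.9)] = 5.47×10^6 / 6518 = 838.8 m³.
Food-to-microorganism ratio F/M = Q S₀ / (V X) = 2540 × 186 / (838.8 × 2130) = 0.2644 d⁻¹.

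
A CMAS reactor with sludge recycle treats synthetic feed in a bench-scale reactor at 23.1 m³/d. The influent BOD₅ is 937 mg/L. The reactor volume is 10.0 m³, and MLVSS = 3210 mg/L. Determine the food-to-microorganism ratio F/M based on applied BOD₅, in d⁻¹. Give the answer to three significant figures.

F/M = applied load / biomass = Q·S₀/(V·X) = 23.1 × 937 / (10.00 × 3210) = 0.6743 d⁻¹.

F/M ≈ 0.674 d⁻¹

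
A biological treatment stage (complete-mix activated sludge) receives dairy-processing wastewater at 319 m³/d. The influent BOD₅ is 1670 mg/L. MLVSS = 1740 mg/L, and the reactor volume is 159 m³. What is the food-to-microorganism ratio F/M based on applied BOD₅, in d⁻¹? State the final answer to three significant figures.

F/M ≈ 1.93 d⁻¹

F/M = Q·S₀ / (V·X) = 319 × 1670 / (159.0 × 1740) = 1.926 g BOD₅·(g VSS·d)⁻¹.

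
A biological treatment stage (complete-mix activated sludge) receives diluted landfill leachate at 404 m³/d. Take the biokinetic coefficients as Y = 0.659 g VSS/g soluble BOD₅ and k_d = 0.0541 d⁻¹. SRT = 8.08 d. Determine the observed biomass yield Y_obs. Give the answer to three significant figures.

Y_obs = Y / (1 + k_d θ_c) = 0.659 / (1 + 0.0541 × 8.08) = 0.659 / 1.437 = 0.4586.

Y_obs ≈ 0.459 g VSS/g soluble BOD₅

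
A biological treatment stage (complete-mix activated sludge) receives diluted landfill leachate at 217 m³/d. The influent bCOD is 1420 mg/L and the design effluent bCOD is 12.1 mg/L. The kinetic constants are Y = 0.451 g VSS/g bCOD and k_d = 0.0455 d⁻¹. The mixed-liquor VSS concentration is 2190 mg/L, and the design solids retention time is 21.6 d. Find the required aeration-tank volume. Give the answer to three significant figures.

Steady-state biomass mass balance: V·X·(1 + k_d·θ_c) = Y·Q·(S₀ − S)·θ_c, so V = 0.451 × 217 × (1420 − 12.1) × 21.6 / [2190 × (1 + 0.0455 × 21.6)] = 2.98×10^6 / 4342 = 685.4 m³.

V ≈ 685 m³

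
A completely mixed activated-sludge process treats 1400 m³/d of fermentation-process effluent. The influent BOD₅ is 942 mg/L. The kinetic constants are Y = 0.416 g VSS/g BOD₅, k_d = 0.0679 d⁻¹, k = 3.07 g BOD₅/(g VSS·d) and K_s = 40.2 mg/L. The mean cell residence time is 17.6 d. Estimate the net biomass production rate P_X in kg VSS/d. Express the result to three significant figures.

P_X ≈ 249 kg VSS/d

From the Monod/SRT balance for a CMAS, S = K_s·(1+k_d θ_c)/[θ_c·(Y k − k_d) − 1] = 40.2 × (1 + 0.0679 × 17.6) / [17.6 × (0.416 × 3.07 − 0.0679) − 1] = 88.24 / 20.28 = 4.351 mg/L.
Y_obs = Y / (1 + k_d θ_c) = 0.416 / (1 + 0.0679 × 17.6) = 0.416 / 2.195 = 0.1895.
Q·(S₀ − S) = 1400 × (942 − 4.35) × 10⁻³ = 1313 kg/d removed.
Net biomass production P_X = Y_obs × Q·(S₀ − S) = 0.1895 × 1313 = 248.8 kg VSS/d.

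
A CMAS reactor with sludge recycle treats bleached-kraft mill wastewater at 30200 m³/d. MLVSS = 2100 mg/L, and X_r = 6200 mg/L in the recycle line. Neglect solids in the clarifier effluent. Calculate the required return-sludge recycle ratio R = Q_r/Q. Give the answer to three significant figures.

Mass balance around the secondary clarifier (neglecting effluent solids): R = X / (X_r − X) = 2100 / (6200 − 2100) = 0.5122.

R ≈ 0.512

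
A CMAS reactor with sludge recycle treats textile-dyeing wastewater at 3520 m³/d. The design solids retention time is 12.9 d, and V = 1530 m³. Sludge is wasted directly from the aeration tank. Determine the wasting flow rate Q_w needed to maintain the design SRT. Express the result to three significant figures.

Q_w ≈ 119 m³/d

Wasting from the aeration tank: Q_w = V / θ_c = 1530 / 12.9 = 118.6 m³/d.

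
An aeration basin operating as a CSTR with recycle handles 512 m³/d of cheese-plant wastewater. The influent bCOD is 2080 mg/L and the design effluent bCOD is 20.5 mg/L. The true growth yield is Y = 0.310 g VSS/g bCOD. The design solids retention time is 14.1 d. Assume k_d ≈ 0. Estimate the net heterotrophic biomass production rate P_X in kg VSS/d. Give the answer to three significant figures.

P_X ≈ 327 kg VSS/d

With endogenous decay neglected, the observed yield equals the true yield: Y_obs = Y = 0.310 g VSS/g bCOD.
Mass of bCOD removed per day: Q(S₀ − S) = 512 × 2060 g/m³ = 1054 kg/d.
P_X = Y_obs · Q(S₀ − S) = 0.3100 × 1054 = 326.9 kg VSS/d.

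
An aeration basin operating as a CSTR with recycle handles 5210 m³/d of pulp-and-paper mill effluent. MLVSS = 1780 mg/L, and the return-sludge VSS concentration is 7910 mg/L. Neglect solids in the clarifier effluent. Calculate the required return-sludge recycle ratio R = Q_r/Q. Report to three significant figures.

R ≈ 0.290

R = Q_r/Q = X/(X_r − X) = 1780 / (7910 − 1780) = 0.2904.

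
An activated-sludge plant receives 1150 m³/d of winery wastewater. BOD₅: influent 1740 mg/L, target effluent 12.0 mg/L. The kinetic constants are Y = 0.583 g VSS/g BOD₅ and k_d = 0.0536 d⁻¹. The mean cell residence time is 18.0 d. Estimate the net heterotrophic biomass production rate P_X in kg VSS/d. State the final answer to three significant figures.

Observed yield with endogenous decay: Y_obs = Y / (1 + k_d·θ_c) = 0.583 / (1 + 0.0536 × 18.0) = 0.583 / 1.965 = 0.2967 g VSS/g BOD₅.
Substrate removed = Q·(S₀ − S) = 1150 m³/d × (1740 − 12.0) g/m³ = 1.99×10^6 g/d = 1987 kg/d.
Biomass produced: P_X = Y_obs·Q·ΔS = 0.2967 × 1987 ≈ 589.6 kg VSS/d.

P_X ≈ 590 kg VSS/d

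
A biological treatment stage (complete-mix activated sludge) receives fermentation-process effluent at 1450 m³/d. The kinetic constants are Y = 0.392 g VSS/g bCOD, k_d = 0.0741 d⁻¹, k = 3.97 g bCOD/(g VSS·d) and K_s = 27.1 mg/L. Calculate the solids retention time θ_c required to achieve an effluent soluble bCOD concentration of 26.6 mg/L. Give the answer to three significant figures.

Specific growth rate at S = 26.6 mg/L: μ = YkS/(K_s+S) = 0.392·3.97·26.6/(27.1+26.6) = 0.7709 d⁻¹.
θ_c = 1/(μ − k_d) = 1/(0.7709 − 0.0741) = 1/0.6968 = 1.435 d.

θ_c ≈ 1.44 d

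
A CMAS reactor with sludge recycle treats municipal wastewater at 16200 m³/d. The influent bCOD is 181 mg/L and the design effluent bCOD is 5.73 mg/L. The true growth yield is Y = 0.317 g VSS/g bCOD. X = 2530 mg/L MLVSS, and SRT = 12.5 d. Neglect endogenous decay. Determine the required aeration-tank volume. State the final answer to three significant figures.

V ≈ 4450 m³

V·X = Y·Q·ΔS·θ_c gives V = 0.317 × 16200 × (181 − 5.73) × 12.5 / 2530 = 4447 m³.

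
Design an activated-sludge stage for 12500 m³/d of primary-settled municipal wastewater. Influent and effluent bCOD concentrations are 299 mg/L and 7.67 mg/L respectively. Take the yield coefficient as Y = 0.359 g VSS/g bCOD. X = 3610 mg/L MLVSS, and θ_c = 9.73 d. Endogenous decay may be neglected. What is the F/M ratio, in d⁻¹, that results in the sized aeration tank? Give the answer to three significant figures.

F/M ≈ 0.294 d⁻¹

With k_d = 0 the design equation reduces to V = Y Q (S₀−S) θ_c / X = 0.359 × 12500 × (299 − 7.67) × 9.73 / 3610 = 3524 m³.
F/M = Q·S₀ / (V·X) = 12500 × 299 / (3524 × 3610) = 0.2938 g bCOD·(g VSS·d)⁻¹.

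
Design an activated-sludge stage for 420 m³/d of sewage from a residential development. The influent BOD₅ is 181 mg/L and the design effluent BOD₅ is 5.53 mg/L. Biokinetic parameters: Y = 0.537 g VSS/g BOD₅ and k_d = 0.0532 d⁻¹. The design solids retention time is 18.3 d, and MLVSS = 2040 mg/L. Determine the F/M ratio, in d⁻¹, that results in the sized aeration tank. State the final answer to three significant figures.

F/M ≈ 0.207 d⁻¹

Rearranging the biomass balance for a CMAS with decay, V = Y·Q·ΔS·θ_c / [X·(1+k_d θ_c)] = 0.537 × 420 × (181 − 5.53) × 18.3 / [2040 × (1 + 0.0532 × 18.3)] = 7.24×10^5 / 4026 = 179.9 m³.
Food-to-microorganism ratio F/M = Q S₀ / (V X) = 420 × 181 / (179.9 × 2040) = 0.2072 d⁻¹.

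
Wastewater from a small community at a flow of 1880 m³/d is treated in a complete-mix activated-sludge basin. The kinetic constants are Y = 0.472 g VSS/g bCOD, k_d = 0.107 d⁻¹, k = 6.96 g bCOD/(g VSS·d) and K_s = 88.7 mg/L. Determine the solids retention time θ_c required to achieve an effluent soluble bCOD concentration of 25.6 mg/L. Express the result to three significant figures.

From 1/θ_c = Y·k·S/(K_s + S) − k_d: Y·k·S/(K_s+S) = 0.472 × 6.96 × 25.6 / (88.7 + 25.6) = 0.7358 d⁻¹.
Then 1/θ_c = μ − k_d = 0.7358 − 0.107 = 0.6288 d⁻¹, giving θ_c = 1.590 d.

θ_c ≈ 1.59 d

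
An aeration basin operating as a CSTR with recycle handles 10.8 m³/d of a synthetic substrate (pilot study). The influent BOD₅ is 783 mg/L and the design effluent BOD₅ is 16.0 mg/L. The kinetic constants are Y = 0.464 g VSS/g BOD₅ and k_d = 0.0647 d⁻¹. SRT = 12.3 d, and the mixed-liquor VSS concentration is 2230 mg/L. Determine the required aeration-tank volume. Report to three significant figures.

Rearranging the biomass balance for a CMAS with decay, V = Y·Q·ΔS·θ_c / [X·(1+k_d θ_c)] = 0.464 × 10.8 × (783 − 16.0) × 12.3 / [2230 × (1 + 0.0647 × 12.3)] = 4.73×10^4 / 4005 = 11.81 m³.

V ≈ 11.8 m³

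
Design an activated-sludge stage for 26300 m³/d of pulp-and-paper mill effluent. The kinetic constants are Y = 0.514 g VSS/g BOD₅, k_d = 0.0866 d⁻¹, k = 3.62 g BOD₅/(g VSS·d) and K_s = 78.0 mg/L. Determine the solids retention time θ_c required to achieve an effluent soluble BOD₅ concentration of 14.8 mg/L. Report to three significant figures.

θ_c ≈ 4.76 d

From 1/θ_c = Y·k·S/(K_s + S) − k_d: Y·k·S/(K_s+S) = 0.514 × 3.62 × 14.8 / (78.0 + 14.8) = 0.2967 d⁻¹.
θ_c = 1/(μ − k_d) = 1/(0.2967 − 0.0866) = 1/0.2101 = 4.759 d.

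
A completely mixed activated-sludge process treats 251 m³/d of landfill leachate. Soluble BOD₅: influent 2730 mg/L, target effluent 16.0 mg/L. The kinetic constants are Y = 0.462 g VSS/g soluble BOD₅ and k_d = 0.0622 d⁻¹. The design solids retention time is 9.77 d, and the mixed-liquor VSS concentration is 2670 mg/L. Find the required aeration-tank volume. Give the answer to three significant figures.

V ≈ 716 m³

Rearranging the biomass balance for a CMAS with decay, V = Y·Q·ΔS·θ_c / [X·(1+k_d θ_c)] = 0.462 × 251 × (2730 − 16.0) × 9.77 / [2670 × (1 + 0.0622 × 9.77)] = 3.07×10^6 / 4293 = 716.3 m³.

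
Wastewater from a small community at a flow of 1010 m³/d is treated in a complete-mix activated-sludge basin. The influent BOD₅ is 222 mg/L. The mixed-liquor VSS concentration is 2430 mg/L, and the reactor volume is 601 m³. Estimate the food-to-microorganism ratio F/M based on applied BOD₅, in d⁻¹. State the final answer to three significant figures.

Food-to-microorganism ratio F/M = Q S₀ / (V X) = 1010 × 222 / (601.0 × 2430) = 0.1535 d⁻¹.

F/M ≈ 0.154 d⁻¹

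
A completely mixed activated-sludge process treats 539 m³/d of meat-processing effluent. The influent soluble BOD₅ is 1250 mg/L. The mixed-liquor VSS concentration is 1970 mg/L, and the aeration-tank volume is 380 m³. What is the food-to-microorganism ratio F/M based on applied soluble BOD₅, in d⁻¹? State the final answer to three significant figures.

F/M ≈ 0.900 d⁻¹

F/M = Q·S₀ / (V·X) = 539 × 1250 / (380.0 × 1970) = 0.9000 g soluble BOD₅·(g VSS·d)⁻¹.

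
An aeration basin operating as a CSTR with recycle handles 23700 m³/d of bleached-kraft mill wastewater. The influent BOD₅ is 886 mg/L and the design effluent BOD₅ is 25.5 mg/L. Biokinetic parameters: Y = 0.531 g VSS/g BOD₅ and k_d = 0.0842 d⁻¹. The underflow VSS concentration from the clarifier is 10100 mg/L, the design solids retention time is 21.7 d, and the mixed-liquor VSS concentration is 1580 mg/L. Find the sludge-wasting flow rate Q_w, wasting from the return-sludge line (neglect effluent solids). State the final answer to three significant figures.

Q_w ≈ 379 m³/d

From the SRT design equation V = Y Q (S₀−S) θ_c / [X (1 + k_d θ_c)] = 0.531 × 23700 × (886 − 25.5) × 21.7 / [1580 × (1 + 0.0842 × 21.7)] = 2.35×10^8 / 4467 = 52608 m³.
θ_c = V·X/(Q_w·X_r) when wasting from the recycle, so Q_w = V·X/(θ_c·X_r) = 52608 × 1580 / (21.7 × 10100) = 379.2 m³/d.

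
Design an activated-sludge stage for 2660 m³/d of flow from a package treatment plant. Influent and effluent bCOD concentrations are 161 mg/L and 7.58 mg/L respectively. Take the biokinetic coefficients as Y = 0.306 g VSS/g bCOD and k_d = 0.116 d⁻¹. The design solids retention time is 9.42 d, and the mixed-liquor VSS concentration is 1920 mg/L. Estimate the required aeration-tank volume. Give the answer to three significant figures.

V ≈ 293 m³

Rearranging the biomass balance for a CMAS with decay, V = Y·Q·ΔS·θ_c / [X·(1+k_d θ_c)] = 0.306 × 2660 × (161 − 7.58) × 9.42 / [1920 × (1 + 0.116 × 9.42)] = 1.18×10^6 / 4018 = 292.8 m³.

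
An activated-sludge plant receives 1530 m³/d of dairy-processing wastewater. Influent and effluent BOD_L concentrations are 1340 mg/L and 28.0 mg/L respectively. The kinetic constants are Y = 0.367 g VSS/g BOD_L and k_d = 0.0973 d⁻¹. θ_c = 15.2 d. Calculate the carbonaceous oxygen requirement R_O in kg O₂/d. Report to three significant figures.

R_O ≈ 1590 kg O₂/d

Y_obs = Y / (1 + k_d θ_c) = 0.367 / (1 + 0.0973 × 15.2) = 0.367 / 2.479 = 0.1480.
Q·(S₀ − S) = 1530 × (1340 − 28.0) × 10⁻³ = 2007 kg/d removed.
Biomass synthesised: P_X = Y_obs × 2007 = 297.2 kg VSS/d.
Carbonaceous O₂ demand = substrate oxidised − cell-mass equivalent = 2007 − 1.42 × 297.2 = 1585 kg O₂/d.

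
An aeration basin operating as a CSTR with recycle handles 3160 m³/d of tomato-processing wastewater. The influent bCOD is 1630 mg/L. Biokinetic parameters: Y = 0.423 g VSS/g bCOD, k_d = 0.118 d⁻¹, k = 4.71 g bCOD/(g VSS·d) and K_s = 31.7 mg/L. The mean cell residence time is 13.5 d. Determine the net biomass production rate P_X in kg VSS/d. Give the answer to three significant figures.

From the Monod/SRT balance for a CMAS, S = K_s·(1+k_d θ_c)/[θ_c·(Y k − k_d) − 1] = 31.7 × (1 + 0.118 × 13.5) / [13.5 × (0.423 × 4.71 − 0.118) − 1] = 82.20 / 24.30 = 3.382 mg/L.
Observed yield with endogenous decay: Y_obs = Y / (1 + k_d·θ_c) = 0.423 / (1 + 0.118 × 13.5) = 0.423 / 2.593 = 0.1631 g VSS/g bCOD.
Q·(S₀ − S) = 3160 × (1630 − 3.38) × 10⁻³ = 5140 kg/d removed.
Net biomass production P_X = Y_obs × Q·(S₀ − S) = 0.1631 × 5140 = 838.5 kg VSS/d.

P_X ≈ 839 kg VSS/d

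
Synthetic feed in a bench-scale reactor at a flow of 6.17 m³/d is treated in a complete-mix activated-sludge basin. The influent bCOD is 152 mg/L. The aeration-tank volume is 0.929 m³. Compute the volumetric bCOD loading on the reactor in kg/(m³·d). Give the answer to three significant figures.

L_v ≈ 1.01 kg bCOD/(m³·d)

L_v = Q S₀ / V = 6.17 × 152 × 10⁻³ / 0.9290 = 1.010 kg/(m³·d).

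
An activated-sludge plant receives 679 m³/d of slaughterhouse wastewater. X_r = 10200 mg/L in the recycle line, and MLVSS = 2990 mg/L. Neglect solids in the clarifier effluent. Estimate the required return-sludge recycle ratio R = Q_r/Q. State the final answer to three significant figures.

Solids balance on the clarifier gives (1+R)X = R·X_r, so R = X/(X_r − X) = 2990 / (10200 − 2990) = 0.4147.

R ≈ 0.415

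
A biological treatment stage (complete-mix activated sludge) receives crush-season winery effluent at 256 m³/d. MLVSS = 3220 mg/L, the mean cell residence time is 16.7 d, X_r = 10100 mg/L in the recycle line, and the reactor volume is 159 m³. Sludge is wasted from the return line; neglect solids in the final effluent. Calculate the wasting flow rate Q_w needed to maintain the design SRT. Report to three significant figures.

Q_w ≈ 3.04 m³/d

Q_w = (V·X)/(θ_c X_r) = 159.0 × 3220 / (16.7 × 10100) = 3.035 m³/d.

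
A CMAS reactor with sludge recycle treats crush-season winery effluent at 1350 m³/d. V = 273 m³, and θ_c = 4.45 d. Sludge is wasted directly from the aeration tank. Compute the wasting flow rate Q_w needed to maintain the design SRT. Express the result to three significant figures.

Q_w ≈ 61.3 m³/d

With mixed-liquor wasting, θ_c = V/Q_w, so Q_w = V/θ_c = 273.0/4.45 = 61.35 m³/d.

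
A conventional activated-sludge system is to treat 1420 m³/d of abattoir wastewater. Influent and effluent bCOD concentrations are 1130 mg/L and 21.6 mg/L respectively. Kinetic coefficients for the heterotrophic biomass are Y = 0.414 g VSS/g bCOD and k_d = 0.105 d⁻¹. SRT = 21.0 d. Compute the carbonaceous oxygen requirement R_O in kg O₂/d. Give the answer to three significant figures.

Correct the yield for decay: Y_obs = Y/(1 + k_d θ_c) = 0.414 / (1 + 0.105 × 21.0) = 0.414 / 3.205 = 0.1292.
ΔS = 1130 − 21.6 = 1108 mg/L, so the substrate removal rate is 1420 × 1108/1000 = 1574 kg bCOD/d.
Biomass synthesised: P_X = Y_obs × 1574 = 203.3 kg VSS/d.
R_O = Q·ΔS − 1.42 P_X = 1574 − 288.7 = 1285 kg O₂/d.

R_O ≈ 1290 kg O₂/d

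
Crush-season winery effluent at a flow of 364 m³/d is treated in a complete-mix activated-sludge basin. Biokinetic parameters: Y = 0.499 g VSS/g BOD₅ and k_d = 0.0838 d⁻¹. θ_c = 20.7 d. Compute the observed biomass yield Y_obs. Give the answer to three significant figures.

Y_obs ≈ 0.182 g VSS/g BOD₅

Observed yield with endogenous decay: Y_obs = Y / (1 + k_d·θ_c) = 0.499 / (1 + 0.0838 × 20.7) = 0.499 / 2.735 = 0.1825 g VSS/g BOD₅.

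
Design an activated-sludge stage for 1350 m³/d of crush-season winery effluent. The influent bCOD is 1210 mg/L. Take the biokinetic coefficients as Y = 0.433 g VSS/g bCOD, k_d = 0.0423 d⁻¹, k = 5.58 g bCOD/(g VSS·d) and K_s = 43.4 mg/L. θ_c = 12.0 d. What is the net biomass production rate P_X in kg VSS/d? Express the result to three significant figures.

Effluent substrate depends only on kinetics and SRT: S = K_s(1 + k_d θ_c) / [θ_c(Yk − k_d) − 1] = 43.4 × (1 + 0.0423 × 12.0) / [12.0 × (0.433 × 5.58 − 0.0423) − 1] = 65.43 / 27.49 = 2.380 mg/L.
Correct the yield for decay: Y_obs = Y/(1 + k_d θ_c) = 0.433 / (1 + 0.0423 × 12.0) = 0.433 / 1.508 = 0.2872.
Q·(S₀ − S) = 1350 × (1210 − 2.38) × 10⁻³ = 1630 kg/d removed.
P_X = Y_obs · Q(S₀ − S) = 0.2872 × 1630 = 468.2 kg VSS/d.

P_X ≈ 468 kg VSS/d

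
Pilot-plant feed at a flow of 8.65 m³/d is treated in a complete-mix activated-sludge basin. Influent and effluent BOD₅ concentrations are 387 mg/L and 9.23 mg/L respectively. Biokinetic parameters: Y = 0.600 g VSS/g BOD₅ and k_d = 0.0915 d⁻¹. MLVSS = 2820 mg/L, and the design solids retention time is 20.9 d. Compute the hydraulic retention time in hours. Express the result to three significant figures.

τ ≈ 13.8 h

Steady-state biomass mass balance: V·X·(1 + k_d·θ_c) = Y·Q·(S₀ − S)·θ_c, so V = 0.600 × 8.65 × (387 − 9.23) × 20.9 / [2820 × (1 + 0.0915 × 20.9)] = 4.1×10^4 / 8213 = 4.989 m³.
Hydraulic retention time τ = V/Q = 4.989 / 8.65 = 0.5768 d = 13.84 h.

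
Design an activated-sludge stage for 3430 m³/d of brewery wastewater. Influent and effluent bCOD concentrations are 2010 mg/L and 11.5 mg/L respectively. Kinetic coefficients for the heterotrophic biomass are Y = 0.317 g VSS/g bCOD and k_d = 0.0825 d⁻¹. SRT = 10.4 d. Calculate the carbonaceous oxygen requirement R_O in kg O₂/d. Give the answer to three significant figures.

R_O ≈ 5190 kg O₂/d

Observed yield with endogenous decay: Y_obs = Y / (1 + k_d·θ_c) = 0.317 / (1 + 0.0825 × 10.4) = 0.317 / 1.858 = 0.1706 g VSS/g bCOD.
Q·(S₀ − S) = 3430 × (2010 − 11.5) × 10⁻³ = 6855 kg/d removed.
P_X = Y_obs·Q·(S₀ − S) = 0.1706 × 6855 = 1170 kg VSS/d.
R_O = Q·ΔS − 1.42 P_X = 6855 − 1661 = 5194 kg O₂/d.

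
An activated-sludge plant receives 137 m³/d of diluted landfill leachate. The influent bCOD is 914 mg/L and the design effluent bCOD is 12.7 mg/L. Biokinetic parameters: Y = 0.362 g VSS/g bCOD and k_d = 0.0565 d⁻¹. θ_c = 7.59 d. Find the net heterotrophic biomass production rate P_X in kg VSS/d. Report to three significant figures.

Observed yield with endogenous decay: Y_obs = Y / (1 + k_d·θ_c) = 0.362 / (1 + 0.0565 × 7.59) = 0.362 / 1.429 = 0.2534 g VSS/g bCOD.
Q·(S₀ − S) = 137 × (914 − 12.7) × 10⁻³ = 123.5 kg/d removed.
So the net sludge growth is P_X = 0.2534 × 123.5 = 31.28 kg VSS/d.

P_X ≈ 31.3 kg VSS/d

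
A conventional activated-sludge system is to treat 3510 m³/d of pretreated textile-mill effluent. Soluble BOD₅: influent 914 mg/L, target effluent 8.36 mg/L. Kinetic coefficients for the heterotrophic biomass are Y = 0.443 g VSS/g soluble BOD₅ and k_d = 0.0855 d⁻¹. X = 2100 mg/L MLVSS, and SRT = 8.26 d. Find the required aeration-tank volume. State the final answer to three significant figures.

V ≈ 3250 m³

From the SRT design equation V = Y Q (S₀−S) θ_c / [X (1 + k_d θ_c)] = 0.443 × 3510 × (914 − 8.36) × 8.26 / [2100 × (1 + 0.0855 × 8.26)] = 1.16×10^7 / 3583 = 3246 m³.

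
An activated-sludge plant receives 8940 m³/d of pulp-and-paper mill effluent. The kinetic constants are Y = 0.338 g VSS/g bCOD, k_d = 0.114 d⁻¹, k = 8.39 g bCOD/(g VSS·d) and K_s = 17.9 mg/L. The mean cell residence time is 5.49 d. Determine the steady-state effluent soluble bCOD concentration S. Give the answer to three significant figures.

S ≈ 2.09 mg/L

Effluent substrate depends only on kinetics and SRT: S = K_s(1 + k_d θ_c) / [θ_c(Yk − k_d) − 1] = 17.9 × (1 + 0.114 × 5.49) / [5.49 × (0.338 × 8.39 − 0.114) − 1] = 29.10 / 13.94 = 2.087 mg/L.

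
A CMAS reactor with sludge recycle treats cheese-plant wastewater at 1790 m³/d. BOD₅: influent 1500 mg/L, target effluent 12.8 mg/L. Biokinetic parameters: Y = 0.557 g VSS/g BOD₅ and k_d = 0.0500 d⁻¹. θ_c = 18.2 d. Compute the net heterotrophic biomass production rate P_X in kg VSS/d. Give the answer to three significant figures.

Correct the yield for decay: Y_obs = Y/(1 + k_d θ_c) = 0.557 / (1 + 0.0500 × 18.2) = 0.557 / 1.910 = 0.2916.
ΔS = 1500 − 12.8 = 1487 mg/L, so the substrate removal rate is 1790 × 1487/1000 = 2662 kg BOD₅/d.
Net biomass production P_X = Y_obs × Q·(S₀ − S) = 0.2916 × 2662 = 776.3 kg VSS/d.

P_X ≈ 776 kg VSS/d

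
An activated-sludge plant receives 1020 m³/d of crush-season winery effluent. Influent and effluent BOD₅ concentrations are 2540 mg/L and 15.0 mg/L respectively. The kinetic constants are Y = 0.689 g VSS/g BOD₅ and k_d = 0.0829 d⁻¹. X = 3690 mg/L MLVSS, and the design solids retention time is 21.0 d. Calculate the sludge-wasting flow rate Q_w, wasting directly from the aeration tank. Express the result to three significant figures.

Q_w ≈ 175 m³/d

From the SRT design equation V = Y Q (S₀−S) θ_c / [X (1 + k_d θ_c)] = 0.689 × 1020 × (2540 − 15.0) × 21.0 / [3690 × (1 + 0.0829 × 21.0)] = 3.73×10^7 / 10114 = 3685 m³.
For wasting at MLVSS concentration, Q_w = V/θ_c = 3685/21.0 = 175.5 m³/d.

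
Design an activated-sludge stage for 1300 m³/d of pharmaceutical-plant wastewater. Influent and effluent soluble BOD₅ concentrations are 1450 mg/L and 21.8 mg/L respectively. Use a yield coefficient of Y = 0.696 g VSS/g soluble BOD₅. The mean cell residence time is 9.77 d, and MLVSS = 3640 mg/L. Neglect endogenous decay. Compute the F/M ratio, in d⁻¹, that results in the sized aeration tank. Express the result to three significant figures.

F/M ≈ 0.149 d⁻¹

V·X = Y·Q·ΔS·θ_c gives V = 0.696 × 1300 × (1450 − 21.8) × 9.77 / 3640 = 3468 m³.
Food-to-microorganism ratio F/M = Q S₀ / (V X) = 1300 × 1450 / (3468 × 3640) = 0.1493 d⁻¹.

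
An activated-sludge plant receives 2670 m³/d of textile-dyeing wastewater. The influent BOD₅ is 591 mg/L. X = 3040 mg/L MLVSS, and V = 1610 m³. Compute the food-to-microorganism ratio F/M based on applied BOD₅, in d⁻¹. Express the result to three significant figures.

F/M ≈ 0.322 d⁻¹

Food-to-microorganism ratio F/M = Q S₀ / (V X) = 2670 × 591 / (1610 × 3040) = 0.3224 d⁻¹.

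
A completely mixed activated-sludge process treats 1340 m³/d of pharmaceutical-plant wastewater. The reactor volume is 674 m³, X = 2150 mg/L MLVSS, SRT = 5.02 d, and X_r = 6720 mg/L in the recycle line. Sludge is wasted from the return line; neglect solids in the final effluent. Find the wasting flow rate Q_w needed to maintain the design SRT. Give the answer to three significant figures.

Wasting from the return line (neglecting effluent solids): Q_w = V·X / (θ_c·X_r) = 674.0 × 2150 / (5.02 × 6720) = 42.96 m³/d.

Q_w ≈ 43.0 m³/d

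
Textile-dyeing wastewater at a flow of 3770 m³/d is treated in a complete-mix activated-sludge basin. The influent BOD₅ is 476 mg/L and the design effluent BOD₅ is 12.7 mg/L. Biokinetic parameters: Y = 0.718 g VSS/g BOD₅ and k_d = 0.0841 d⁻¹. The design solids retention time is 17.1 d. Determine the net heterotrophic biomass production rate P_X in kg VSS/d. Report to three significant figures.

P_X ≈ 514 kg VSS/d

Observed yield with endogenous decay: Y_obs = Y / (1 + k_d·θ_c) = 0.718 / (1 + 0.0841 × 17.1) = 0.718 / 2.438 = 0.2945 g VSS/g BOD₅.
Q·(S₀ − S) = 3770 × (476 − 12.7) × 10⁻³ = 1747 kg/d removed.
Net biomass production P_X = Y_obs × Q·(S₀ − S) = 0.2945 × 1747 = 514.4 kg VSS/d.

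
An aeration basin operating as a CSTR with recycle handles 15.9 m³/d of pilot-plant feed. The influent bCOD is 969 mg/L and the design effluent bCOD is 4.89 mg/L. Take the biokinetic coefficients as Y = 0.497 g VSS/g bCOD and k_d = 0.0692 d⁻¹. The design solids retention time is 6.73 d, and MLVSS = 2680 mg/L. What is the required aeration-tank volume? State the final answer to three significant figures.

V ≈ 13.1 m³

Steady-state biomass mass balance: V·X·(1 + k_d·θ_c) = Y·Q·(S₀ − S)·θ_c, so V = 0.497 × 15.9 × (969 − 4.89) × 6.73 / [2680 × (1 + 0.0692 × 6.73)] = 5.13×10^4 / 3928 = 13.05 m³.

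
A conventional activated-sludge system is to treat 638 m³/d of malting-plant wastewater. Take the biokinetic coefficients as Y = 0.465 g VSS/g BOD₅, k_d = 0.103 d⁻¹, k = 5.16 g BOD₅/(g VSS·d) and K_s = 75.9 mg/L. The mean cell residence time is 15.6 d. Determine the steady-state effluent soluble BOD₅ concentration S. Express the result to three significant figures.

S ≈ 5.68 mg/L

From the Monod/SRT balance for a CMAS, S = K_s·(1+k_d θ_c)/[θ_c·(Y k − k_d) − 1] = 75.9 × (1 + 0.103 × 15.6) / [15.6 × (0.465 × 5.16 − 0.103) − 1] = 197.9 / 34.82 = 5.682 mg/L.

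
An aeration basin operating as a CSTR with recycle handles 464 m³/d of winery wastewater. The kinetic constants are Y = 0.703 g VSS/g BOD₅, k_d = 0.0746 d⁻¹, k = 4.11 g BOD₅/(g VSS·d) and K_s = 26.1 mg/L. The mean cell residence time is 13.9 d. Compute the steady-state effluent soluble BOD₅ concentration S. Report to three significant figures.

S ≈ 1.39 mg/L

Effluent substrate depends only on kinetics and SRT: S = K_s(1 + k_d θ_c) / [θ_c(Yk − k_d) − 1] = 26.1 × (1 + 0.0746 × 13.9) / [13.9 × (0.703 × 4.11 − 0.0746) − 1] = 53.16 / 38.12 = 1.394 mg/L.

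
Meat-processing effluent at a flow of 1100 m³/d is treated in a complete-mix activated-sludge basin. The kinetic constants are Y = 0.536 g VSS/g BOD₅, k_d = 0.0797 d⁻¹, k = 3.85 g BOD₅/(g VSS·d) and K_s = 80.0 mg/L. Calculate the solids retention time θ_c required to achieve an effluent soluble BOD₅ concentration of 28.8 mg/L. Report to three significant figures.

θ_c ≈ 2.14 d

Specific growth rate at S = 28.8 mg/L: μ = YkS/(K_s+S) = 0.536·3.85·28.8/(80.0+28.8) = 0.5462 d⁻¹.
θ_c = 1/(μ − k_d) = 1/(0.5462 − 0.0797) = 1/0.4665 = 2.143 d.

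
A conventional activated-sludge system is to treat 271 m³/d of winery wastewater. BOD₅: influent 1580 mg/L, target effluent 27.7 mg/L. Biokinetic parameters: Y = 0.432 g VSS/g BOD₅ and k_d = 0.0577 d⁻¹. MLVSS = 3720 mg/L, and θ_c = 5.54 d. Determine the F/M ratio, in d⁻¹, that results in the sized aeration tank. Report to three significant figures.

From the SRT design equation V = Y Q (S₀−S) θ_c / [X (1 + k_d θ_c)] = 0.432 × 271 × (1580 − 27.7) × 5.54 / [3720 × (1 + 0.0577 × 5.54)] = 1.01×10^6 / 4909 = 205.1 m³.
Food-to-microorganism ratio F/M = Q S₀ / (V X) = 271 × 1580 / (205.1 × 3720) = 0.5612 d⁻¹.

F/M ≈ 0.561 d⁻¹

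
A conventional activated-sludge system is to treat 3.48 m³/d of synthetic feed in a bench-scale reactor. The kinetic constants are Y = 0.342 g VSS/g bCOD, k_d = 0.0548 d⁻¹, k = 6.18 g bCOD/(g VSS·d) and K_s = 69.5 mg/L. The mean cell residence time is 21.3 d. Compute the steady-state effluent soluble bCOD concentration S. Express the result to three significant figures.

S ≈ 3.51 mg/L

From the Monod/SRT balance for a CMAS, S = K_s·(1+k_d θ_c)/[θ_c·(Y k − k_d) − 1] = 69.5 × (1 + 0.0548 × 21.3) / [21.3 × (0.342 × 6.18 − 0.0548) − 1] = 150.6 / 42.85 = 3.515 mg/L.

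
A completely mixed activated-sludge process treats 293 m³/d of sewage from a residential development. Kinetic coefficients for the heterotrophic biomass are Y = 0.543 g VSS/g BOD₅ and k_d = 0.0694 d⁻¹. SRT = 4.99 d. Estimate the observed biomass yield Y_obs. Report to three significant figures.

Y_obs ≈ 0.403 g VSS/g BOD₅

Correct the yield for decay: Y_obs = Y/(1 + k_d θ_c) = 0.543 / (1 + 0.0694 × 4.99) = 0.543 / 1.346 = 0.4033.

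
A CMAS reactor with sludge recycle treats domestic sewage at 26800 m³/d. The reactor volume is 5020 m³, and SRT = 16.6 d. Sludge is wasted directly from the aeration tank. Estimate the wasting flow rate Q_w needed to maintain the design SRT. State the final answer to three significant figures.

Q_w ≈ 302 m³/d

Wasting from the aeration tank: Q_w = V / θ_c = 5020 / 16.6 = 302.4 m³/d.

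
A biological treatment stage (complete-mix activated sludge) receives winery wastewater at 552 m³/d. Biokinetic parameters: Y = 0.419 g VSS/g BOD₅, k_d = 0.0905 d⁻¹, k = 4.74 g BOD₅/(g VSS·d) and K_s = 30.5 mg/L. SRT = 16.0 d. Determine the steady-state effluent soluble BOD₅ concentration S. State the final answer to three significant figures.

S ≈ 2.55 mg/L

Effluent substrate depends only on kinetics and SRT: S = K_s(1 + k_d θ_c) / [θ_c(Yk − k_d) − 1] = 30.5 × (1 + 0.0905 × 16.0) / [16.0 × (0.419 × 4.74 − 0.0905) − 1] = 74.66 / 29.33 = 2.546 mg/L.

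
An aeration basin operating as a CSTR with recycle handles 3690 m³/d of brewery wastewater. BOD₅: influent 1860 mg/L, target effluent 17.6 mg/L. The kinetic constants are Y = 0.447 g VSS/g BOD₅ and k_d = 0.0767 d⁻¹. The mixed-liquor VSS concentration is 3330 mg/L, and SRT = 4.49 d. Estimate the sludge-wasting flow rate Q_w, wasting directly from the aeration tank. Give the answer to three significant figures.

From the SRT design equation V = Y Q (S₀−S) θ_c / [X (1 + k_d θ_c)] = 0.447 × 3690 × (1860 − 17.6) × 4.49 / [3330 × (1 + 0.0767 × 4.49)] = 1.36×10^7 / 4477 = 3048 m³.
Wasting from the aeration tank: Q_w = V / θ_c = 3048 / 4.49 = 678.8 m³/d.

Q_w ≈ 679 m³/d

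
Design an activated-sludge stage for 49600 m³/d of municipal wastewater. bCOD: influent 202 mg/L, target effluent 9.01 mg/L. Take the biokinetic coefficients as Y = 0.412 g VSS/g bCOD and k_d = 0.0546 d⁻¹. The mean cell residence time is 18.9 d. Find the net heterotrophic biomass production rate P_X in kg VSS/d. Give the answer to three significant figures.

Correct the yield for decay: Y_obs = Y/(1 + k_d θ_c) = 0.412 / (1 + 0.0546 × 18.9) = 0.412 / 2.032 = 0.2028.
ΔS = 202 − 9.01 = 193.0 mg/L, so the substrate removal rate is 49600 × 193.0/1000 = 9572 kg bCOD/d.
P_X = Y_obs · Q(S₀ − S) = 0.2028 × 9572 = 1941 kg VSS/d.

P_X ≈ 1940 kg VSS/d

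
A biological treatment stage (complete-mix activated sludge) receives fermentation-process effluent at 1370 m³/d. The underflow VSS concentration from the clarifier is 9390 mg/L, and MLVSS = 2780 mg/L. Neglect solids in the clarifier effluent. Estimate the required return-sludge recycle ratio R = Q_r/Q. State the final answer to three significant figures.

Mass balance around the secondary clarifier (neglecting effluent solids): R = X / (X_r − X) = 2780 / (9390 − 2780) = 0.4206.

R ≈ 0.421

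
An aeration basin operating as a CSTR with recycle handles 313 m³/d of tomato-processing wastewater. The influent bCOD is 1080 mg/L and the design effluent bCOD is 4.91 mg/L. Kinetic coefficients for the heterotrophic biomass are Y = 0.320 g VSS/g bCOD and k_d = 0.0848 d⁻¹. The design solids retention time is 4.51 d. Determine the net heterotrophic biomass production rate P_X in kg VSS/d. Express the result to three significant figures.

P_X ≈ 77.9 kg VSS/d

The observed yield is Y_obs = Y/(1 + k_d·θ_c) = 0.320 / (1 + 0.0848 × 4.51) = 0.320 / 1.382 = 0.2315 g VSS per g bCOD removed.
ΔS = 1080 − 4.91 = 1075 mg/L, so the substrate removal rate is 313 × 1075/1000 = 336.5 kg bCOD/d.
Biomass produced: P_X = Y_obs·Q·ΔS = 0.2315 × 336.5 ≈ 77.89 kg VSS/d.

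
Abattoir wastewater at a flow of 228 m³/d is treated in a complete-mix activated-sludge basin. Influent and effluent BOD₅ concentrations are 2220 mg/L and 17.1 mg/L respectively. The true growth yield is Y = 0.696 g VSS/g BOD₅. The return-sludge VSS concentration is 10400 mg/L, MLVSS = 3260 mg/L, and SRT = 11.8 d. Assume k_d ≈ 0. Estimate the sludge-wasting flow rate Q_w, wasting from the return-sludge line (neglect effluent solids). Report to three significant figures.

With k_d = 0 the design equation reduces to V = Y Q (S₀−S) θ_c / X = 0.696 × 228 × (2220 − 17.1) × 11.8 / 3260 = 1265 m³.
Q_w = (V·X)/(θ_c X_r) = 1265 × 3260 / (11.8 × 10400) = 33.61 m³/d.

Q_w ≈ 33.6 m³/d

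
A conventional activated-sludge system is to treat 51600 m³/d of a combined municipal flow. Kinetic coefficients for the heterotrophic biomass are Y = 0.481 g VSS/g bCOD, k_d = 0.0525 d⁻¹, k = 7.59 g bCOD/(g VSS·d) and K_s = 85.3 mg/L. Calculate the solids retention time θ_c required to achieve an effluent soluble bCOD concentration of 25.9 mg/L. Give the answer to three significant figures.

From 1/θ_c = Y·k·S/(K_s + S) − k_d: Y·k·S/(K_s+S) = 0.481 × 7.59 × 25.9 / (85.3 + 25.9) = 0.8503 d⁻¹.
Then 1/θ_c = μ − k_d = 0.8503 − 0.0525 = 0.7978 d⁻¹, giving θ_c = 1.253 d.

θ_c ≈ 1.25 d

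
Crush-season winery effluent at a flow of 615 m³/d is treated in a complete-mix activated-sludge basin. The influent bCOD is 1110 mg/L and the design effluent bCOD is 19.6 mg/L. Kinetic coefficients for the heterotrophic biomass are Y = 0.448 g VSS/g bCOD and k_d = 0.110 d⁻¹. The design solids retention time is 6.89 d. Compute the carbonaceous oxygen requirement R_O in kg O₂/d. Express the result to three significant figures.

R_O ≈ 428 kg O₂/d

Y_obs = Y / (1 + k_d θ_c) = 0.448 / (1 + 0.110 × 6.89) = 0.448 / 1.758 = 0.2548.
Q·(S₀ − S) = 615 × (1110 − 19.6) × 10⁻³ = 670.6 kg/d removed.
P_X = Y_obs·Q·(S₀ − S) = 0.2548 × 670.6 = 170.9 kg VSS/d.
Carbonaceous O₂ demand = substrate oxidised − cell-mass equivalent = 670.6 − 1.42 × 170.9 = 427.9 kg O₂/d.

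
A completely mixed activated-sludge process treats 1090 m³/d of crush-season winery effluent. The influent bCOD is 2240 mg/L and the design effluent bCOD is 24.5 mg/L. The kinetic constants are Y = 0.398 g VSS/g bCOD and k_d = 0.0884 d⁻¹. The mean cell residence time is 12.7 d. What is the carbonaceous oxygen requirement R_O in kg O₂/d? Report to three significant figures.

R_O ≈ 1770 kg O₂/d

Observed yield with endogenous decay: Y_obs = Y / (1 + k_d·θ_c) = 0.398 / (1 + 0.0884 × 12.7) = 0.398 / 2.123 = 0.1875 g VSS/g bCOD.
Substrate removed = Q·(S₀ − S) = 1090 m³/d × (2240 − 24.5) g/m³ = 2.41×10^6 g/d = 2415 kg/d.
Net sludge production P_X = 0.1875 × 2415 = 452.8 kg VSS/d.
R_O = Q·(S₀ − S) − 1.42·P_X = 2415 − 1.42 × 452.8 = 1772 kg O₂/d.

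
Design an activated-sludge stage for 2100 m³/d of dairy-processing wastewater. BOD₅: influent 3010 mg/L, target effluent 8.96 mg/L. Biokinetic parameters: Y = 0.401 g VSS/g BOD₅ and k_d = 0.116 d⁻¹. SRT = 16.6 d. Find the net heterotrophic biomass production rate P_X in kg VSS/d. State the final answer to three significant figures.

P_X ≈ 864 kg VSS/d

Correct the yield for decay: Y_obs = Y/(1 + k_d θ_c) = 0.401 / (1 + 0.116 × 16.6) = 0.401 / 2.926 = 0.1371.
Substrate removed = Q·(S₀ − S) = 2100 m³/d × (3010 − 8.96) g/m³ = 6.3×10^6 g/d = 6302 kg/d.
Biomass produced: P_X = Y_obs·Q·ΔS = 0.1371 × 6302 ≈ 863.8 kg VSS/d.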